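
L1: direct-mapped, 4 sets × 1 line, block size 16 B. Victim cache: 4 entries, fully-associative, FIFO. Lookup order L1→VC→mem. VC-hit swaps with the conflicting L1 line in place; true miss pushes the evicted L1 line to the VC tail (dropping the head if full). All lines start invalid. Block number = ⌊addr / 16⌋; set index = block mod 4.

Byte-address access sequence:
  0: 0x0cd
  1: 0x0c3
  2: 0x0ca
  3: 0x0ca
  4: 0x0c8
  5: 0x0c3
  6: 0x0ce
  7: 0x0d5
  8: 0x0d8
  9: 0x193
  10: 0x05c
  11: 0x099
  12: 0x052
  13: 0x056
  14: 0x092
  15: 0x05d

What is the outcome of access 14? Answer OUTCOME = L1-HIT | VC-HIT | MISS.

  [0] addr=0xcd blk=12 s=0: MISS | VC []
  [1] addr=0xc3 blk=12 s=0: L1-HIT | VC []
  [2] addr=0xca blk=12 s=0: L1-HIT | VC []
  [3] addr=0xca blk=12 s=0: L1-HIT | VC []
  [4] addr=0xc8 blk=12 s=0: L1-HIT | VC []
  [5] addr=0xc3 blk=12 s=0: L1-HIT | VC []
  [6] addr=0xce blk=12 s=0: L1-HIT | VC []
  [7] addr=0xd5 blk=13 s=1: MISS | VC []
  [8] addr=0xd8 blk=13 s=1: L1-HIT | VC []
  [9] addr=0x193 blk=25 s=1: MISS | VC [13]
  [10] addr=0x5c blk=5 s=1: MISS | VC [13, 25]
  [11] addr=0x99 blk=9 s=1: MISS | VC [13, 25, 5]
  [12] addr=0x52 blk=5 s=1: VC-HIT | VC [13, 25, 9]
  [13] addr=0x56 blk=5 s=1: L1-HIT | VC [13, 25, 9]
  [14] addr=0x92 blk=9 s=1: VC-HIT | VC [13, 25, 5]
  [15] addr=0x5d blk=5 s=1: VC-HIT | VC [13, 25, 9]

OUTCOME = VC-HIT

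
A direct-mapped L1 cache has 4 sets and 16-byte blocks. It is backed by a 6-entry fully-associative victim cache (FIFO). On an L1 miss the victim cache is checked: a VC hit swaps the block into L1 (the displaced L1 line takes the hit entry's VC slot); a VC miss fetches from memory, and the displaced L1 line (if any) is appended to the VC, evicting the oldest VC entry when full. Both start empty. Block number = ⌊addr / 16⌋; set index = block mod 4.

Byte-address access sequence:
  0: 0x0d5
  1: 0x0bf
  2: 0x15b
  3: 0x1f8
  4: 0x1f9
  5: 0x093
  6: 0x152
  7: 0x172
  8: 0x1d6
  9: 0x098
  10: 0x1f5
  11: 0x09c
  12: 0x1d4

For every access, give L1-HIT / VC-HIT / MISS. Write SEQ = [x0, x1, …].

#0 0xd5→b13/s1 MISS; vc=[]
#1 0xbf→b11/s3 MISS; vc=[]
#2 0x15b→b21/s1 MISS; vc=[13]
#3 0x1f8→b31/s3 MISS; vc=[13,11]
#4 0x1f9→b31/s3 L1-HIT; vc=[13,11]
#5 0x93→b9/s1 MISS; vc=[13,11,21]
#6 0x152→b21/s1 VC-HIT; vc=[13,11,9]
#7 0x172→b23/s3 MISS; vc=[13,11,9,31]
#8 0x1d6→b29/s1 MISS; vc=[13,11,9,31,21]
#9 0x98→b9/s1 VC-HIT; vc=[13,11,29,31,21]
#10 0x1f5→b31/s3 VC-HIT; vc=[13,11,29,23,21]
#11 0x9c→b9/s1 L1-HIT; vc=[13,11,29,23,21]
#12 0x1d4→b29/s1 VC-HIT; vc=[13,11,9,23,21]

SEQ = [MISS, MISS, MISS, MISS, L1-HIT, MISS, VC-HIT, MISS, MISS, VC-HIT, VC-HIT, L1-HIT, VC-HIT]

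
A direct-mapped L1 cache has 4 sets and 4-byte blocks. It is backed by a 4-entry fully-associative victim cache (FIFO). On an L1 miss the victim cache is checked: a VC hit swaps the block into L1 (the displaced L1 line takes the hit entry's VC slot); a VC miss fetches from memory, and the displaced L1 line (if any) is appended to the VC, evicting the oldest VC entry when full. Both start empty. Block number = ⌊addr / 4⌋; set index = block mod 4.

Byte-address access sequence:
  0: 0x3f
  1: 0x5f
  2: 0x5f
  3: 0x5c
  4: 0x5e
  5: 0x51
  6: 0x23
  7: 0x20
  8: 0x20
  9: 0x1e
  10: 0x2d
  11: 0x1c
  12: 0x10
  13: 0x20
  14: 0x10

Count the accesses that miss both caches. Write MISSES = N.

#0 0x3f→b15/s3 MISS; vc=[]
#1 0x5f→b23/s3 MISS; vc=[15]
#2 0x5f→b23/s3 L1-HIT; vc=[15]
#3 0x5c→b23/s3 L1-HIT; vc=[15]
#4 0x5e→b23/s3 L1-HIT; vc=[15]
#5 0x51→b20/s0 MISS; vc=[15]
#6 0x23→b8/s0 MISS; vc=[15,20]
#7 0x20→b8/s0 L1-HIT; vc=[15,20]
#8 0x20→b8/s0 L1-HIT; vc=[15,20]
#9 0x1e→b7/s3 MISS; vc=[15,20,23]
#10 0x2d→b11/s3 MISS; vc=[15,20,23,7]
#11 0x1c→b7/s3 VC-HIT; vc=[15,20,23,11]
#12 0x10→b4/s0 MISS; vc=[20,23,11,8]
#13 0x20→b8/s0 VC-HIT; vc=[20,23,11,4]
#14 0x10→b4/s0 VC-HIT; vc=[20,23,11,8]

MISSES = 7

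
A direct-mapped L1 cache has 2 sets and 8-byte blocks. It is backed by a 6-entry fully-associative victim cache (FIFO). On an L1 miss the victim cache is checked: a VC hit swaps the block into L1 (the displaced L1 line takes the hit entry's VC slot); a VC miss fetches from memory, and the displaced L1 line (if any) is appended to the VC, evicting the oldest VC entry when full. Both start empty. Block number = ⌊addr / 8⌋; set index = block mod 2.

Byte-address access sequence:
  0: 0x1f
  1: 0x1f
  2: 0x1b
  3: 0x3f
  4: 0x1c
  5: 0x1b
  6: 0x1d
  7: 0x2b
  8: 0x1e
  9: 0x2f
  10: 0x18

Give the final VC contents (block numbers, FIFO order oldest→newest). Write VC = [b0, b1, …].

#0 0x1f→b3/s1 MISS; vc=[]
#1 0x1f→b3/s1 L1-HIT; vc=[]
#2 0x1b→b3/s1 L1-HIT; vc=[]
#3 0x3f→b7/s1 MISS; vc=[3]
#4 0x1c→b3/s1 VC-HIT; vc=[7]
#5 0x1b→b3/s1 L1-HIT; vc=[7]
#6 0x1d→b3/s1 L1-HIT; vc=[7]
#7 0x2b→b5/s1 MISS; vc=[7,3]
#8 0x1e→b3/s1 VC-HIT; vc=[7,5]
#9 0x2f→b5/s1 VC-HIT; vc=[7,3]
#10 0x18→b3/s1 VC-HIT; vc=[7,5]

VC = [7, 5]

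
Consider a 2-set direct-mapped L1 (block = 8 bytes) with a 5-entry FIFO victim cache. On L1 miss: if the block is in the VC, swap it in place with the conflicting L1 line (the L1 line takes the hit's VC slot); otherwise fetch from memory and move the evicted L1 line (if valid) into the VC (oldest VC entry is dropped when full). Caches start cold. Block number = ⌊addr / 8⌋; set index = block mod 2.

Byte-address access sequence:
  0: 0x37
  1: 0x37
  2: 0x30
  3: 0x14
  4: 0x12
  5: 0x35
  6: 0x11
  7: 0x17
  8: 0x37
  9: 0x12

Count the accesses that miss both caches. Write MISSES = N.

0: 0x37 (blk 6, set 0) → MISS  vc=[]
1: 0x37 (blk 6, set 0) → L1-HIT  vc=[]
2: 0x30 (blk 6, set 0) → L1-HIT  vc=[]
3: 0x14 (blk 2, set 0) → MISS  vc=[6]
4: 0x12 (blk 2, set 0) → L1-HIT  vc=[6]
5: 0x35 (blk 6, set 0) → VC-HIT  vc=[2]
6: 0x11 (blk 2, set 0) → VC-HIT  vc=[6]
7: 0x17 (blk 2, set 0) → L1-HIT  vc=[6]
8: 0x37 (blk 6, set 0) → VC-HIT  vc=[2]
9: 0x12 (blk 2, set 0) → VC-HIT  vc=[6]

MISSES = 2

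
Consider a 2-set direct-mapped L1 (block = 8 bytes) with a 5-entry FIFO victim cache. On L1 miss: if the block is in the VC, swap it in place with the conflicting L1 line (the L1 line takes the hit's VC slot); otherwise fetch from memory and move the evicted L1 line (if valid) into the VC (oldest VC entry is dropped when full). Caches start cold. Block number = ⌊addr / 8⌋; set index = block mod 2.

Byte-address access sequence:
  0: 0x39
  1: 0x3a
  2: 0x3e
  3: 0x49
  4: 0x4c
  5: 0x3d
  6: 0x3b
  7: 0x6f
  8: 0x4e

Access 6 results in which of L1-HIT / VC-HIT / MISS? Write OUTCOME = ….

#0 0x39→b7/s1 MISS; vc=[]
#1 0x3a→b7/s1 L1-HIT; vc=[]
#2 0x3e→b7/s1 L1-HIT; vc=[]
#3 0x49→b9/s1 MISS; vc=[7]
#4 0x4c→b9/s1 L1-HIT; vc=[7]
#5 0x3d→b7/s1 VC-HIT; vc=[9]
#6 0x3b→b7/s1 L1-HIT; vc=[9]
#7 0x6f→b13/s1 MISS; vc=[9,7]
#8 0x4e→b9/s1 VC-HIT; vc=[13,7]

OUTCOME = L1-HIT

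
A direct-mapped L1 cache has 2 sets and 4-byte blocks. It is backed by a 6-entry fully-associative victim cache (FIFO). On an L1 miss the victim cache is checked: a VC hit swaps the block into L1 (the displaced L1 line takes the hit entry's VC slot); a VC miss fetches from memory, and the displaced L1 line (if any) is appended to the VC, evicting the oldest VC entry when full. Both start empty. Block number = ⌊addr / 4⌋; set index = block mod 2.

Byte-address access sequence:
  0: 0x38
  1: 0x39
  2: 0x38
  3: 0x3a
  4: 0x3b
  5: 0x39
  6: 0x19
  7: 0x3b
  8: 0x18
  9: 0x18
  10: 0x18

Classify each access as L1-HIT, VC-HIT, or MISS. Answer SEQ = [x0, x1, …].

SEQ = [MISS, L1-HIT, L1-HIT, L1-HIT, L1-HIT, L1-HIT, MISS, VC-HIT, VC-HIT, L1-HIT, L1-HIT]

  [0] addr=0x38 blk=14 s=0: MISS | VC []
  [1] addr=0x39 blk=14 s=0: L1-HIT | VC []
  [2] addr=0x38 blk=14 s=0: L1-HIT | VC []
  [3] addr=0x3a blk=14 s=0: L1-HIT | VC []
  [4] addr=0x3b blk=14 s=0: L1-HIT | VC []
  [5] addr=0x39 blk=14 s=0: L1-HIT | VC []
  [6] addr=0x19 blk=6 s=0: MISS | VC [14]
  [7] addr=0x3b blk=14 s=0: VC-HIT | VC [6]
  [8] addr=0x18 blk=6 s=0: VC-HIT | VC [14]
  [9] addr=0x18 blk=6 s=0: L1-HIT | VC [14]
  [10] addr=0x18 blk=6 s=0: L1-HIT | VC [14]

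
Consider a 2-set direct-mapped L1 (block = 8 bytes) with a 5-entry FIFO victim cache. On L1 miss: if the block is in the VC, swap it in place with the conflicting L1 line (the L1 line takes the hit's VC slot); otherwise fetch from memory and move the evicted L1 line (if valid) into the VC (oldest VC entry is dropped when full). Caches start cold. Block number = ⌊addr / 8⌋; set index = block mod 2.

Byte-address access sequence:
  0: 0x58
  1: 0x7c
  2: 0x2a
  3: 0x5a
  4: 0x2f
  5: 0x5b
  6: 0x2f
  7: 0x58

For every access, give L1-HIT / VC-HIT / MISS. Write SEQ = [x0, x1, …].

  [0] addr=0x58 blk=11 s=1: MISS | VC []
  [1] addr=0x7c blk=15 s=1: MISS | VC [11]
  [2] addr=0x2a blk=5 s=1: MISS | VC [11, 15]
  [3] addr=0x5a blk=11 s=1: VC-HIT | VC [5, 15]
  [4] addr=0x2f blk=5 s=1: VC-HIT | VC [11, 15]
  [5] addr=0x5b blk=11 s=1: VC-HIT | VC [5, 15]
  [6] addr=0x2f blk=5 s=1: VC-HIT | VC [11, 15]
  [7] addr=0x58 blk=11 s=1: VC-HIT | VC [5, 15]

SEQ = [MISS, MISS, MISS, VC-HIT, VC-HIT, VC-HIT, VC-HIT, VC-HIT]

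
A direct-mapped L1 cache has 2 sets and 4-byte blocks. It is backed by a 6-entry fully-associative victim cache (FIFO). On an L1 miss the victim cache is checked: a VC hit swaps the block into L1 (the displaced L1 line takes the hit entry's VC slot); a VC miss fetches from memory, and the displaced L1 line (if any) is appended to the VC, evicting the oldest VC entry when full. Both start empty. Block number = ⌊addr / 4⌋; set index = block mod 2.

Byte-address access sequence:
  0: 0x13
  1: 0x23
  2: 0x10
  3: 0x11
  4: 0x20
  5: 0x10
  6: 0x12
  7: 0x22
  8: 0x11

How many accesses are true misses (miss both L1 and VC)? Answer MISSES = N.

MISSES = 2

#0 0x13→b4/s0 MISS; vc=[]
#1 0x23→b8/s0 MISS; vc=[4]
#2 0x10→b4/s0 VC-HIT; vc=[8]
#3 0x11→b4/s0 L1-HIT; vc=[8]
#4 0x20→b8/s0 VC-HIT; vc=[4]
#5 0x10→b4/s0 VC-HIT; vc=[8]
#6 0x12→b4/s0 L1-HIT; vc=[8]
#7 0x22→b8/s0 VC-HIT; vc=[4]
#8 0x11→b4/s0 VC-HIT; vc=[8]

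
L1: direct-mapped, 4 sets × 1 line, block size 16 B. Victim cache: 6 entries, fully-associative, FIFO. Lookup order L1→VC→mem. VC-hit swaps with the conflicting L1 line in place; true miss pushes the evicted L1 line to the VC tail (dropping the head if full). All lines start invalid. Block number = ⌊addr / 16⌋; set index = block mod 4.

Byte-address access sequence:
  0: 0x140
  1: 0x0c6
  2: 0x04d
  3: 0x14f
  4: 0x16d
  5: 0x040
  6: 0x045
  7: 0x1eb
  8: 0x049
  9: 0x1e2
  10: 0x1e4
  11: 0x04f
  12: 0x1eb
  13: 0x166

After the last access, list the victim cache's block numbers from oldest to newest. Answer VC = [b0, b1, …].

  [0] addr=0x140 blk=20 s=0: MISS | VC []
  [1] addr=0xc6 blk=12 s=0: MISS | VC [20]
  [2] addr=0x4d blk=4 s=0: MISS | VC [20, 12]
  [3] addr=0x14f blk=20 s=0: VC-HIT | VC [4, 12]
  [4] addr=0x16d blk=22 s=2: MISS | VC [4, 12]
  [5] addr=0x40 blk=4 s=0: VC-HIT | VC [20, 12]
  [6] addr=0x45 blk=4 s=0: L1-HIT | VC [20, 12]
  [7] addr=0x1eb blk=30 s=2: MISS | VC [20, 12, 22]
  [8] addr=0x49 blk=4 s=0: L1-HIT | VC [20, 12, 22]
  [9] addr=0x1e2 blk=30 s=2: L1-HIT | VC [20, 12, 22]
  [10] addr=0x1e4 blk=30 s=2: L1-HIT | VC [20, 12, 22]
  [11] addr=0x4f blk=4 s=0: L1-HIT | VC [20, 12, 22]
  [12] addr=0x1eb blk=30 s=2: L1-HIT | VC [20, 12, 22]
  [13] addr=0x166 blk=22 s=2: VC-HIT | VC [20, 12, 30]

VC = [20, 12, 30]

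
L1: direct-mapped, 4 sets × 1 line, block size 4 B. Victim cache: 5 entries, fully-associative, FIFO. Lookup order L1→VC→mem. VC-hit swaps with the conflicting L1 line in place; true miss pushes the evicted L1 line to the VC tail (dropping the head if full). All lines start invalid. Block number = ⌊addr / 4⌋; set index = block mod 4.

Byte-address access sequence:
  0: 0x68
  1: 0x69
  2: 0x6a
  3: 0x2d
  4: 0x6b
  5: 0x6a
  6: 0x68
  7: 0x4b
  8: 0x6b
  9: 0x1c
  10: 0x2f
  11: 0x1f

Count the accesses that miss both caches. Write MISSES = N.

MISSES = 4

  [0] addr=0x68 blk=26 s=2: MISS | VC []
  [1] addr=0x69 blk=26 s=2: L1-HIT | VC []
  [2] addr=0x6a blk=26 s=2: L1-HIT | VC []
  [3] addr=0x2d blk=11 s=3: MISS | VC []
  [4] addr=0x6b blk=26 s=2: L1-HIT | VC []
  [5] addr=0x6a blk=26 s=2: L1-HIT | VC []
  [6] addr=0x68 blk=26 s=2: L1-HIT | VC []
  [7] addr=0x4b blk=18 s=2: MISS | VC [26]
  [8] addr=0x6b blk=26 s=2: VC-HIT | VC [18]
  [9] addr=0x1c blk=7 s=3: MISS | VC [18, 11]
  [10] addr=0x2f blk=11 s=3: VC-HIT | VC [18, 7]
  [11] addr=0x1f blk=7 s=3: VC-HIT | VC [18, 11]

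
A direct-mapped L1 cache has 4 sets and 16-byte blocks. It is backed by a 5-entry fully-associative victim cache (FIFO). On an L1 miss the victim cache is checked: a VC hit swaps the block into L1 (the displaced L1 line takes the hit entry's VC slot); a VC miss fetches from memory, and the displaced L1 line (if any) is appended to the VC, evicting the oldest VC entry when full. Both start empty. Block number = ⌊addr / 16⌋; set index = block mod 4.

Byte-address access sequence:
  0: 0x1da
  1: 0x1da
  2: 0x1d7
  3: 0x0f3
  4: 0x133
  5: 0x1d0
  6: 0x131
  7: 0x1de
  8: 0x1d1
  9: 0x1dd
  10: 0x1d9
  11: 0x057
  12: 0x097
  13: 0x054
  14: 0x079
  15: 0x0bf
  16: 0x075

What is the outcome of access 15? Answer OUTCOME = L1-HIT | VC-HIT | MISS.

0: 0x1da (blk 29, set 1) → MISS  vc=[]
1: 0x1da (blk 29, set 1) → L1-HIT  vc=[]
2: 0x1d7 (blk 29, set 1) → L1-HIT  vc=[]
3: 0xf3 (blk 15, set 3) → MISS  vc=[]
4: 0x133 (blk 19, set 3) → MISS  vc=[15]
5: 0x1d0 (blk 29, set 1) → L1-HIT  vc=[15]
6: 0x131 (blk 19, set 3) → L1-HIT  vc=[15]
7: 0x1de (blk 29, set 1) → L1-HIT  vc=[15]
8: 0x1d1 (blk 29, set 1) → L1-HIT  vc=[15]
9: 0x1dd (blk 29, set 1) → L1-HIT  vc=[15]
10: 0x1d9 (blk 29, set 1) → L1-HIT  vc=[15]
11: 0x57 (blk 5, set 1) → MISS  vc=[15, 29]
12: 0x97 (blk 9, set 1) → MISS  vc=[15, 29, 5]
13: 0x54 (blk 5, set 1) → VC-HIT  vc=[15, 29, 9]
14: 0x79 (blk 7, set 3) → MISS  vc=[15, 29, 9, 19]
15: 0xbf (blk 11, set 3) → MISS  vc=[15, 29, 9, 19, 7]
16: 0x75 (blk 7, set 3) → VC-HIT  vc=[15, 29, 9, 19, 11]

OUTCOME = MISS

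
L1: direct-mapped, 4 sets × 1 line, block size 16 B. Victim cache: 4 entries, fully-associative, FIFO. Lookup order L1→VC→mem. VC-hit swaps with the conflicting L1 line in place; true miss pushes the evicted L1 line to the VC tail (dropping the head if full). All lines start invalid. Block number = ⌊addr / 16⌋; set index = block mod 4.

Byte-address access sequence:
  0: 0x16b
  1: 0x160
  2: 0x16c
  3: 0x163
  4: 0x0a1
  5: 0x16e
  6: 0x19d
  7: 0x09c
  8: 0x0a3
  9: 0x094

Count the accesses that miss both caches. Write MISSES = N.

MISSES = 4

#0 0x16b→b22/s2 MISS; vc=[]
#1 0x160→b22/s2 L1-HIT; vc=[]
#2 0x16c→b22/s2 L1-HIT; vc=[]
#3 0x163→b22/s2 L1-HIT; vc=[]
#4 0xa1→b10/s2 MISS; vc=[22]
#5 0x16e→b22/s2 VC-HIT; vc=[10]
#6 0x19d→b25/s1 MISS; vc=[10]
#7 0x9c→b9/s1 MISS; vc=[10,25]
#8 0xa3→b10/s2 VC-HIT; vc=[22,25]
#9 0x94→b9/s1 L1-HIT; vc=[22,25]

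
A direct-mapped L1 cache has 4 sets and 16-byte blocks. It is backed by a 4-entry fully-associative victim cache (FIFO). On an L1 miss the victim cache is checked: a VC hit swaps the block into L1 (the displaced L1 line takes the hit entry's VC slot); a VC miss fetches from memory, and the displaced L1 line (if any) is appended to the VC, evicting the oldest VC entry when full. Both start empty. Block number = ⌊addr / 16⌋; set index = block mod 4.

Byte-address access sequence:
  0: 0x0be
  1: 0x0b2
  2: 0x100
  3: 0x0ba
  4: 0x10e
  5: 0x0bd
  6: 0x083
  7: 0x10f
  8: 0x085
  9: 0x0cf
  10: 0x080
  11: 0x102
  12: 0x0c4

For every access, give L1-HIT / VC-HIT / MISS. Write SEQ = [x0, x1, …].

SEQ = [MISS, L1-HIT, MISS, L1-HIT, L1-HIT, L1-HIT, MISS, VC-HIT, VC-HIT, MISS, VC-HIT, VC-HIT, VC-HIT]

#0 0xbe→b11/s3 MISS; vc=[]
#1 0xb2→b11/s3 L1-HIT; vc=[]
#2 0x100→b16/s0 MISS; vc=[]
#3 0xba→b11/s3 L1-HIT; vc=[]
#4 0x10e→b16/s0 L1-HIT; vc=[]
#5 0xbd→b11/s3 L1-HIT; vc=[]
#6 0x83→b8/s0 MISS; vc=[16]
#7 0x10f→b16/s0 VC-HIT; vc=[8]
#8 0x85→b8/s0 VC-HIT; vc=[16]
#9 0xcf→b12/s0 MISS; vc=[16,8]
#10 0x80→b8/s0 VC-HIT; vc=[16,12]
#11 0x102→b16/s0 VC-HIT; vc=[8,12]
#12 0xc4→b12/s0 VC-HIT; vc=[8,16]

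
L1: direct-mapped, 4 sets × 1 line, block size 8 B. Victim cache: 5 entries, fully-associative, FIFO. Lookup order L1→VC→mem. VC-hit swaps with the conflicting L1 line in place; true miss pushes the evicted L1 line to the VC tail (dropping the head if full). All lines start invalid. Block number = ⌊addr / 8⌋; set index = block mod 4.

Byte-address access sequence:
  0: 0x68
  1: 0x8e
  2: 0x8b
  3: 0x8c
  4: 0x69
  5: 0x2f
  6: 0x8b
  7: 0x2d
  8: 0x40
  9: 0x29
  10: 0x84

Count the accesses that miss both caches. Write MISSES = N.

MISSES = 5

0: 0x68 (blk 13, set 1) → MISS  vc=[]
1: 0x8e (blk 17, set 1) → MISS  vc=[13]
2: 0x8b (blk 17, set 1) → L1-HIT  vc=[13]
3: 0x8c (blk 17, set 1) → L1-HIT  vc=[13]
4: 0x69 (blk 13, set 1) → VC-HIT  vc=[17]
5: 0x2f (blk 5, set 1) → MISS  vc=[17, 13]
6: 0x8b (blk 17, set 1) → VC-HIT  vc=[5, 13]
7: 0x2d (blk 5, set 1) → VC-HIT  vc=[17, 13]
8: 0x40 (blk 8, set 0) → MISS  vc=[17, 13]
9: 0x29 (blk 5, set 1) → L1-HIT  vc=[17, 13]
10: 0x84 (blk 16, set 0) → MISS  vc=[17, 13, 8]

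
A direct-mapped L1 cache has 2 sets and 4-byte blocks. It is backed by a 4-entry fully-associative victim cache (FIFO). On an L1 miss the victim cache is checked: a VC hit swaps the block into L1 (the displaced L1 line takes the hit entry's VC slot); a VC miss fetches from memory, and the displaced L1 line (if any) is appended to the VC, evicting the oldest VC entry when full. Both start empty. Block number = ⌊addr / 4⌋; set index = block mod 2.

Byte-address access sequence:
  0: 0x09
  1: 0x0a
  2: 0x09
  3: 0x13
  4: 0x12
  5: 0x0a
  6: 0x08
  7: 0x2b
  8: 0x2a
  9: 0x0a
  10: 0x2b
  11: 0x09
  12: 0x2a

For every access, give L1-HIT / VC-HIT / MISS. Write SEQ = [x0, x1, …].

SEQ = [MISS, L1-HIT, L1-HIT, MISS, L1-HIT, VC-HIT, L1-HIT, MISS, L1-HIT, VC-HIT, VC-HIT, VC-HIT, VC-HIT]

  [0] addr=0x9 blk=2 s=0: MISS | VC []
  [1] addr=0xa blk=2 s=0: L1-HIT | VC []
  [2] addr=0x9 blk=2 s=0: L1-HIT | VC []
  [3] addr=0x13 blk=4 s=0: MISS | VC [2]
  [4] addr=0x12 blk=4 s=0: L1-HIT | VC [2]
  [5] addr=0xa blk=2 s=0: VC-HIT | VC [4]
  [6] addr=0x8 blk=2 s=0: L1-HIT | VC [4]
  [7] addr=0x2b blk=10 s=0: MISS | VC [4, 2]
  [8] addr=0x2a blk=10 s=0: L1-HIT | VC [4, 2]
  [9] addr=0xa blk=2 s=0: VC-HIT | VC [4, 10]
  [10] addr=0x2b blk=10 s=0: VC-HIT | VC [4, 2]
  [11] addr=0x9 blk=2 s=0: VC-HIT | VC [4, 10]
  [12] addr=0x2a blk=10 s=0: VC-HIT | VC [4, 2]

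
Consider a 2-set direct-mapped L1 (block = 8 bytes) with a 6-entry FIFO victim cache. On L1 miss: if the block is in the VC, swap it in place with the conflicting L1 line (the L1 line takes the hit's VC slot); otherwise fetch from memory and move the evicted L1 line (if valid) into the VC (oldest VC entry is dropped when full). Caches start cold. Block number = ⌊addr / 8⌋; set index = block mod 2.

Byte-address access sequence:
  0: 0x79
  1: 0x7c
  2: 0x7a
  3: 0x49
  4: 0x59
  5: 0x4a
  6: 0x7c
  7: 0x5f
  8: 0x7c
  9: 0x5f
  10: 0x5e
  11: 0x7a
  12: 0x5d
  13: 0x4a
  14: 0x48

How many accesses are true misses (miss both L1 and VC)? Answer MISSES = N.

MISSES = 3

#0 0x79→b15/s1 MISS; vc=[]
#1 0x7c→b15/s1 L1-HIT; vc=[]
#2 0x7a→b15/s1 L1-HIT; vc=[]
#3 0x49→b9/s1 MISS; vc=[15]
#4 0x59→b11/s1 MISS; vc=[15,9]
#5 0x4a→b9/s1 VC-HIT; vc=[15,11]
#6 0x7c→b15/s1 VC-HIT; vc=[9,11]
#7 0x5f→b11/s1 VC-HIT; vc=[9,15]
#8 0x7c→b15/s1 VC-HIT; vc=[9,11]
#9 0x5f→b11/s1 VC-HIT; vc=[9,15]
#10 0x5e→b11/s1 L1-HIT; vc=[9,15]
#11 0x7a→b15/s1 VC-HIT; vc=[9,11]
#12 0x5d→b11/s1 VC-HIT; vc=[9,15]
#13 0x4a→b9/s1 VC-HIT; vc=[11,15]
#14 0x48→b9/s1 L1-HIT; vc=[11,15]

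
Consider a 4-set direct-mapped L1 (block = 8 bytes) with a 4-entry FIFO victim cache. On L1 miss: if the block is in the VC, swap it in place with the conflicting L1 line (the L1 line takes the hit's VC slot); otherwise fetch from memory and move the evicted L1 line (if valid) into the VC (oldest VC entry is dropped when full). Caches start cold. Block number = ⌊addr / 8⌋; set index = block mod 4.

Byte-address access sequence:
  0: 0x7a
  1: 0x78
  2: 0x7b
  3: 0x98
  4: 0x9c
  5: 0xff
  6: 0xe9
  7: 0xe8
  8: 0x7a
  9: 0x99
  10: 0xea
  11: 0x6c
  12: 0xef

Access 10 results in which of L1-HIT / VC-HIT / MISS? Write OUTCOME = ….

OUTCOME = L1-HIT

  [0] addr=0x7a blk=15 s=3: MISS | VC []
  [1] addr=0x78 blk=15 s=3: L1-HIT | VC []
  [2] addr=0x7b blk=15 s=3: L1-HIT | VC []
  [3] addr=0x98 blk=19 s=3: MISS | VC [15]
  [4] addr=0x9c blk=19 s=3: L1-HIT | VC [15]
  [5] addr=0xff blk=31 s=3: MISS | VC [15, 19]
  [6] addr=0xe9 blk=29 s=1: MISS | VC [15, 19]
  [7] addr=0xe8 blk=29 s=1: L1-HIT | VC [15, 19]
  [8] addr=0x7a blk=15 s=3: VC-HIT | VC [31, 19]
  [9] addr=0x99 blk=19 s=3: VC-HIT | VC [31, 15]
  [10] addr=0xea blk=29 s=1: L1-HIT | VC [31, 15]
  [11] addr=0x6c blk=13 s=1: MISS | VC [31, 15, 29]
  [12] addr=0xef blk=29 s=1: VC-HIT | VC [31, 15, 13]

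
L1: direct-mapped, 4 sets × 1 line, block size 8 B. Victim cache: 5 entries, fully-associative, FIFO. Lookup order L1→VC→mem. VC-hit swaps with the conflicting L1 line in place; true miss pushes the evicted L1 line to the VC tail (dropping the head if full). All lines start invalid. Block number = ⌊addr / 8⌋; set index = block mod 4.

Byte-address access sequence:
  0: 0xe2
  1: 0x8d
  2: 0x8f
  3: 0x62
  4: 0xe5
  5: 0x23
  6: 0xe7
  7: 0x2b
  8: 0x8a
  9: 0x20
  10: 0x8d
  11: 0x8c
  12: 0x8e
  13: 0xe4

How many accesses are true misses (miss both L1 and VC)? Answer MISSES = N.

  [0] addr=0xe2 blk=28 s=0: MISS | VC []
  [1] addr=0x8d blk=17 s=1: MISS | VC []
  [2] addr=0x8f blk=17 s=1: L1-HIT | VC []
  [3] addr=0x62 blk=12 s=0: MISS | VC [28]
  [4] addr=0xe5 blk=28 s=0: VC-HIT | VC [12]
  [5] addr=0x23 blk=4 s=0: MISS | VC [12, 28]
  [6] addr=0xe7 blk=28 s=0: VC-HIT | VC [12, 4]
  [7] addr=0x2b blk=5 s=1: MISS | VC [12, 4, 17]
  [8] addr=0x8a blk=17 s=1: VC-HIT | VC [12, 4, 5]
  [9] addr=0x20 blk=4 s=0: VC-HIT | VC [12, 28, 5]
  [10] addr=0x8d blk=17 s=1: L1-HIT | VC [12, 28, 5]
  [11] addr=0x8c blk=17 s=1: L1-HIT | VC [12, 28, 5]
  [12] addr=0x8e blk=17 s=1: L1-HIT | VC [12, 28, 5]
  [13] addr=0xe4 blk=28 s=0: VC-HIT | VC [12, 4, 5]

MISSES = 5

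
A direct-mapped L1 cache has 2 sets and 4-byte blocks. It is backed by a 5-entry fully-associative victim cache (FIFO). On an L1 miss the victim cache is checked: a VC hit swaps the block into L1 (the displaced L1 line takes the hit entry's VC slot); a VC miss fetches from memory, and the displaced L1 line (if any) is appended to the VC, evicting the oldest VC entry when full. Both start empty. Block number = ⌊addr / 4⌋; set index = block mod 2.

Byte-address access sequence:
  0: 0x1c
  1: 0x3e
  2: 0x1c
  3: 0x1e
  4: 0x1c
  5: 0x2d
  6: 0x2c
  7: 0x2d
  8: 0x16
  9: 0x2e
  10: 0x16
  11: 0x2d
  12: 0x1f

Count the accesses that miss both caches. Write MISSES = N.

MISSES = 4

0: 0x1c (blk 7, set 1) → MISS  vc=[]
1: 0x3e (blk 15, set 1) → MISS  vc=[7]
2: 0x1c (blk 7, set 1) → VC-HIT  vc=[15]
3: 0x1e (blk 7, set 1) → L1-HIT  vc=[15]
4: 0x1c (blk 7, set 1) → L1-HIT  vc=[15]
5: 0x2d (blk 11, set 1) → MISS  vc=[15, 7]
6: 0x2c (blk 11, set 1) → L1-HIT  vc=[15, 7]
7: 0x2d (blk 11, set 1) → L1-HIT  vc=[15, 7]
8: 0x16 (blk 5, set 1) → MISS  vc=[15, 7, 11]
9: 0x2e (blk 11, set 1) → VC-HIT  vc=[15, 7, 5]
10: 0x16 (blk 5, set 1) → VC-HIT  vc=[15, 7, 11]
11: 0x2d (blk 11, set 1) → VC-HIT  vc=[15, 7, 5]
12: 0x1f (blk 7, set 1) → VC-HIT  vc=[15, 11, 5]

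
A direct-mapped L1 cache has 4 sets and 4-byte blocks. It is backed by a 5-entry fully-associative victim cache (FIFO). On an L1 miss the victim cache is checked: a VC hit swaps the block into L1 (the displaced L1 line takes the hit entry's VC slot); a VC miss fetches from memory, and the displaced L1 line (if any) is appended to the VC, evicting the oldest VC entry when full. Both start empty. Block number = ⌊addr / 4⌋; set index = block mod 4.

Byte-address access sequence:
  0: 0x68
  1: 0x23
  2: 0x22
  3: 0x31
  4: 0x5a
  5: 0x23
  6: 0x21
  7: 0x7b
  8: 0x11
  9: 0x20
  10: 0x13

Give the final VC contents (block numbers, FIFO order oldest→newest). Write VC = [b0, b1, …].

VC = [12, 26, 22, 8]

  [0] addr=0x68 blk=26 s=2: MISS | VC []
  [1] addr=0x23 blk=8 s=0: MISS | VC []
  [2] addr=0x22 blk=8 s=0: L1-HIT | VC []
  [3] addr=0x31 blk=12 s=0: MISS | VC [8]
  [4] addr=0x5a blk=22 s=2: MISS | VC [8, 26]
  [5] addr=0x23 blk=8 s=0: VC-HIT | VC [12, 26]
  [6] addr=0x21 blk=8 s=0: L1-HIT | VC [12, 26]
  [7] addr=0x7b blk=30 s=2: MISS | VC [12, 26, 22]
  [8] addr=0x11 blk=4 s=0: MISS | VC [12, 26, 22, 8]
  [9] addr=0x20 blk=8 s=0: VC-HIT | VC [12, 26, 22, 4]
  [10] addr=0x13 blk=4 s=0: VC-HIT | VC [12, 26, 22, 8]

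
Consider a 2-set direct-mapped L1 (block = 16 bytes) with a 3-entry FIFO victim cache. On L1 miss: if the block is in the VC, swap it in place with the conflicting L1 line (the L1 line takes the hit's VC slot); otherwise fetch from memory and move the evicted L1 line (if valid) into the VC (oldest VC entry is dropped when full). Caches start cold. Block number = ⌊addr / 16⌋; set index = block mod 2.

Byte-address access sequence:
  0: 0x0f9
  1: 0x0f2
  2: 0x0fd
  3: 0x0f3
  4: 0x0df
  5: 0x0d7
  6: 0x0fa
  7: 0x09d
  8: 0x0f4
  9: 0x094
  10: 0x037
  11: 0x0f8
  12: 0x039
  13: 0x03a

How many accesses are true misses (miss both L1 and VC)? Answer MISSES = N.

MISSES = 4

#0 0xf9→b15/s1 MISS; vc=[]
#1 0xf2→b15/s1 L1-HIT; vc=[]
#2 0xfd→b15/s1 L1-HIT; vc=[]
#3 0xf3→b15/s1 L1-HIT; vc=[]
#4 0xdf→b13/s1 MISS; vc=[15]
#5 0xd7→b13/s1 L1-HIT; vc=[15]
#6 0xfa→b15/s1 VC-HIT; vc=[13]
#7 0x9d→b9/s1 MISS; vc=[13,15]
#8 0xf4→b15/s1 VC-HIT; vc=[13,9]
#9 0x94→b9/s1 VC-HIT; vc=[13,15]
#10 0x37→b3/s1 MISS; vc=[13,15,9]
#11 0xf8→b15/s1 VC-HIT; vc=[13,3,9]
#12 0x39→b3/s1 VC-HIT; vc=[13,15,9]
#13 0x3a→b3/s1 L1-HIT; vc=[13,15,9]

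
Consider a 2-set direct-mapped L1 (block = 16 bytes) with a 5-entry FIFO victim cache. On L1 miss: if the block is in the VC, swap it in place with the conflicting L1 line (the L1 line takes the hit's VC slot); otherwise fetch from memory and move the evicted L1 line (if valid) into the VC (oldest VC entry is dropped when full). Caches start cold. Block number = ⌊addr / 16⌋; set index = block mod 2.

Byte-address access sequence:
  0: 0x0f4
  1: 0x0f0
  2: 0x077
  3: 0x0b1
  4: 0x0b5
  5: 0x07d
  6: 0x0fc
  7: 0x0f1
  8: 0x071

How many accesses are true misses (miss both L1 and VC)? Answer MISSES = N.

MISSES = 3

#0 0xf4→b15/s1 MISS; vc=[]
#1 0xf0→b15/s1 L1-HIT; vc=[]
#2 0x77→b7/s1 MISS; vc=[15]
#3 0xb1→b11/s1 MISS; vc=[15,7]
#4 0xb5→b11/s1 L1-HIT; vc=[15,7]
#5 0x7d→b7/s1 VC-HIT; vc=[15,11]
#6 0xfc→b15/s1 VC-HIT; vc=[7,11]
#7 0xf1→b15/s1 L1-HIT; vc=[7,11]
#8 0x71→b7/s1 VC-HIT; vc=[15,11]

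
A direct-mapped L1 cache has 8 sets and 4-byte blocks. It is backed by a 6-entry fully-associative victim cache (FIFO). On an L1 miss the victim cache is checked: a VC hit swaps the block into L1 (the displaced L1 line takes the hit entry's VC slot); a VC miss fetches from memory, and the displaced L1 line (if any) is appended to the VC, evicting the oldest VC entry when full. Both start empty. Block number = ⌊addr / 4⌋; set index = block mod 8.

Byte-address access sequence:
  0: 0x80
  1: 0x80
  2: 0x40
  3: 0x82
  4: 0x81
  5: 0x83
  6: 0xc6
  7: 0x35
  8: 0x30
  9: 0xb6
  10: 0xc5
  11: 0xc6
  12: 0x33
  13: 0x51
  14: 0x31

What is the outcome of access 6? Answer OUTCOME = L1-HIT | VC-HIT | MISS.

  [0] addr=0x80 blk=32 s=0: MISS | VC []
  [1] addr=0x80 blk=32 s=0: L1-HIT | VC []
  [2] addr=0x40 blk=16 s=0: MISS | VC [32]
  [3] addr=0x82 blk=32 s=0: VC-HIT | VC [16]
  [4] addr=0x81 blk=32 s=0: L1-HIT | VC [16]
  [5] addr=0x83 blk=32 s=0: L1-HIT | VC [16]
  [6] addr=0xc6 blk=49 s=1: MISS | VC [16]
  [7] addr=0x35 blk=13 s=5: MISS | VC [16]
  [8] addr=0x30 blk=12 s=4: MISS | VC [16]
  [9] addr=0xb6 blk=45 s=5: MISS | VC [16, 13]
  [10] addr=0xc5 blk=49 s=1: L1-HIT | VC [16, 13]
  [11] addr=0xc6 blk=49 s=1: L1-HIT | VC [16, 13]
  [12] addr=0x33 blk=12 s=4: L1-HIT | VC [16, 13]
  [13] addr=0x51 blk=20 s=4: MISS | VC [16, 13, 12]
  [14] addr=0x31 blk=12 s=4: VC-HIT | VC [16, 13, 20]

OUTCOME = MISS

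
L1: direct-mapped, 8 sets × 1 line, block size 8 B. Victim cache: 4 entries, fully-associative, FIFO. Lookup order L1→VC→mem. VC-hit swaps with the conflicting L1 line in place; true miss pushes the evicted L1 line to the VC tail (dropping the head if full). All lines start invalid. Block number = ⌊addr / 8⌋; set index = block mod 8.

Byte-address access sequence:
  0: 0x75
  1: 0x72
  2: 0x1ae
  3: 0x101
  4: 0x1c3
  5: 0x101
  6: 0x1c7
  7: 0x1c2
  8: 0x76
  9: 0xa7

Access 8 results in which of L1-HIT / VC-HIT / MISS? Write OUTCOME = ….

  [0] addr=0x75 blk=14 s=6: MISS | VC []
  [1] addr=0x72 blk=14 s=6: L1-HIT | VC []
  [2] addr=0x1ae blk=53 s=5: MISS | VC []
  [3] addr=0x101 blk=32 s=0: MISS | VC []
  [4] addr=0x1c3 blk=56 s=0: MISS | VC [32]
  [5] addr=0x101 blk=32 s=0: VC-HIT | VC [56]
  [6] addr=0x1c7 blk=56 s=0: VC-HIT | VC [32]
  [7] addr=0x1c2 blk=56 s=0: L1-HIT | VC [32]
  [8] addr=0x76 blk=14 s=6: L1-HIT | VC [32]
  [9] addr=0xa7 blk=20 s=4: MISS | VC [32]

OUTCOME = L1-HIT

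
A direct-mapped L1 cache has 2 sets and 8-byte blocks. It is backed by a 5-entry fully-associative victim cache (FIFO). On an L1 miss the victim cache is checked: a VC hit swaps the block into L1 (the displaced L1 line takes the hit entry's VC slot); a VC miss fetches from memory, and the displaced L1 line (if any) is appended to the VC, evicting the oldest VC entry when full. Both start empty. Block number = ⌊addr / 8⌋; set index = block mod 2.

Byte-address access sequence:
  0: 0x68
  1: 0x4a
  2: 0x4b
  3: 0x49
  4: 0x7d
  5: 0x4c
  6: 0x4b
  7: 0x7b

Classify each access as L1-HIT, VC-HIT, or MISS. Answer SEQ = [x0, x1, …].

SEQ = [MISS, MISS, L1-HIT, L1-HIT, MISS, VC-HIT, L1-HIT, VC-HIT]

  [0] addr=0x68 blk=13 s=1: MISS | VC []
  [1] addr=0x4a blk=9 s=1: MISS | VC [13]
  [2] addr=0x4b blk=9 s=1: L1-HIT | VC [13]
  [3] addr=0x49 blk=9 s=1: L1-HIT | VC [13]
  [4] addr=0x7d blk=15 s=1: MISS | VC [13, 9]
  [5] addr=0x4c blk=9 s=1: VC-HIT | VC [13, 15]
  [6] addr=0x4b blk=9 s=1: L1-HIT | VC [13, 15]
  [7] addr=0x7b blk=15 s=1: VC-HIT | VC [13, 9]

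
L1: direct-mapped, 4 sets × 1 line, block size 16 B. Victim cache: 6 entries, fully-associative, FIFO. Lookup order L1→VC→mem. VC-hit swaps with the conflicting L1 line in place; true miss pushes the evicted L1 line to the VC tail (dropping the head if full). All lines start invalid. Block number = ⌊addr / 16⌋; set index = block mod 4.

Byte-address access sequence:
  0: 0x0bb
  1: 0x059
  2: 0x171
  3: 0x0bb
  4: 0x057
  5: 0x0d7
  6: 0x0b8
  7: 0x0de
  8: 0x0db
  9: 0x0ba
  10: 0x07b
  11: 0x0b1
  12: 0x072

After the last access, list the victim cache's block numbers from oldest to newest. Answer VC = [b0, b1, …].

  [0] addr=0xbb blk=11 s=3: MISS | VC []
  [1] addr=0x59 blk=5 s=1: MISS | VC []
  [2] addr=0x171 blk=23 s=3: MISS | VC [11]
  [3] addr=0xbb blk=11 s=3: VC-HIT | VC [23]
  [4] addr=0x57 blk=5 s=1: L1-HIT | VC [23]
  [5] addr=0xd7 blk=13 s=1: MISS | VC [23, 5]
  [6] addr=0xb8 blk=11 s=3: L1-HIT | VC [23, 5]
  [7] addr=0xde blk=13 s=1: L1-HIT | VC [23, 5]
  [8] addr=0xdb blk=13 s=1: L1-HIT | VC [23, 5]
  [9] addr=0xba blk=11 s=3: L1-HIT | VC [23, 5]
  [10] addr=0x7b blk=7 s=3: MISS | VC [23, 5, 11]
  [11] addr=0xb1 blk=11 s=3: VC-HIT | VC [23, 5, 7]
  [12] addr=0x72 blk=7 s=3: VC-HIT | VC [23, 5, 11]

VC = [23, 5, 11]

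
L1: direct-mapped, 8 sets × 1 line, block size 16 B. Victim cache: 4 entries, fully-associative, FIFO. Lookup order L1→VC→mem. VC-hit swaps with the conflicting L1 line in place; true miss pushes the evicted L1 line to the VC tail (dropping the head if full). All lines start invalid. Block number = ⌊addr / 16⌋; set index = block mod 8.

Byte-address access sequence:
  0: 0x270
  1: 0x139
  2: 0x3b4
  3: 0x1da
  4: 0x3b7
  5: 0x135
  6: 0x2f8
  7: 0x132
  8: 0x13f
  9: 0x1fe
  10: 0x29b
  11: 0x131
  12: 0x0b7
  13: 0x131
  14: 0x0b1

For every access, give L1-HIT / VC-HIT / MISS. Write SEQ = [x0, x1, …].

SEQ = [MISS, MISS, MISS, MISS, L1-HIT, VC-HIT, MISS, L1-HIT, L1-HIT, MISS, MISS, L1-HIT, MISS, VC-HIT, VC-HIT]

#0 0x270→b39/s7 MISS; vc=[]
#1 0x139→b19/s3 MISS; vc=[]
#2 0x3b4→b59/s3 MISS; vc=[19]
#3 0x1da→b29/s5 MISS; vc=[19]
#4 0x3b7→b59/s3 L1-HIT; vc=[19]
#5 0x135→b19/s3 VC-HIT; vc=[59]
#6 0x2f8→b47/s7 MISS; vc=[59,39]
#7 0x132→b19/s3 L1-HIT; vc=[59,39]
#8 0x13f→b19/s3 L1-HIT; vc=[59,39]
#9 0x1fe→b31/s7 MISS; vc=[59,39,47]
#10 0x29b→b41/s1 MISS; vc=[59,39,47]
#11 0x131→b19/s3 L1-HIT; vc=[59,39,47]
#12 0xb7→b11/s3 MISS; vc=[59,39,47,19]
#13 0x131→b19/s3 VC-HIT; vc=[59,39,47,11]
#14 0xb1→b11/s3 VC-HIT; vc=[59,39,47,19]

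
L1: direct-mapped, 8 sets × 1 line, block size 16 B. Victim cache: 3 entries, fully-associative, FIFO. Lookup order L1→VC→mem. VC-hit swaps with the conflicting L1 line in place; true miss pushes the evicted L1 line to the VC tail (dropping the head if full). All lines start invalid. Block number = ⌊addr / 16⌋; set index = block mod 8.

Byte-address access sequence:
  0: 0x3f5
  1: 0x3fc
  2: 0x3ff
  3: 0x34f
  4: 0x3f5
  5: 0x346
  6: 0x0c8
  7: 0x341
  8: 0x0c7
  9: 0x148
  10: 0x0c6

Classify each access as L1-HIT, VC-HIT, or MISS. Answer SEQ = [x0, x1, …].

SEQ = [MISS, L1-HIT, L1-HIT, MISS, L1-HIT, L1-HIT, MISS, VC-HIT, VC-HIT, MISS, VC-HIT]

#0 0x3f5→b63/s7 MISS; vc=[]
#1 0x3fc→b63/s7 L1-HIT; vc=[]
#2 0x3ff→b63/s7 L1-HIT; vc=[]
#3 0x34f→b52/s4 MISS; vc=[]
#4 0x3f5→b63/s7 L1-HIT; vc=[]
#5 0x346→b52/s4 L1-HIT; vc=[]
#6 0xc8→b12/s4 MISS; vc=[52]
#7 0x341→b52/s4 VC-HIT; vc=[12]
#8 0xc7→b12/s4 VC-HIT; vc=[52]
#9 0x148→b20/s4 MISS; vc=[52,12]
#10 0xc6→b12/s4 VC-HIT; vc=[52,20]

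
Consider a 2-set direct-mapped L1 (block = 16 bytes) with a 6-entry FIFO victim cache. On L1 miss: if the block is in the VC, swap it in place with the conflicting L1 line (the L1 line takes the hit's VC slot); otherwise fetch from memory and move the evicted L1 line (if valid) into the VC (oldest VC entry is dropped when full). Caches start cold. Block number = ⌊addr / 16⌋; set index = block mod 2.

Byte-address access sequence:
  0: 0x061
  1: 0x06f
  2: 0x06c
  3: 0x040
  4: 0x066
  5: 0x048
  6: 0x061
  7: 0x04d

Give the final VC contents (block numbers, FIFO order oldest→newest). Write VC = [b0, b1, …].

#0 0x61→b6/s0 MISS; vc=[]
#1 0x6f→b6/s0 L1-HIT; vc=[]
#2 0x6c→b6/s0 L1-HIT; vc=[]
#3 0x40→b4/s0 MISS; vc=[6]
#4 0x66→b6/s0 VC-HIT; vc=[4]
#5 0x48→b4/s0 VC-HIT; vc=[6]
#6 0x61→b6/s0 VC-HIT; vc=[4]
#7 0x4d→b4/s0 VC-HIT; vc=[6]

VC = [6]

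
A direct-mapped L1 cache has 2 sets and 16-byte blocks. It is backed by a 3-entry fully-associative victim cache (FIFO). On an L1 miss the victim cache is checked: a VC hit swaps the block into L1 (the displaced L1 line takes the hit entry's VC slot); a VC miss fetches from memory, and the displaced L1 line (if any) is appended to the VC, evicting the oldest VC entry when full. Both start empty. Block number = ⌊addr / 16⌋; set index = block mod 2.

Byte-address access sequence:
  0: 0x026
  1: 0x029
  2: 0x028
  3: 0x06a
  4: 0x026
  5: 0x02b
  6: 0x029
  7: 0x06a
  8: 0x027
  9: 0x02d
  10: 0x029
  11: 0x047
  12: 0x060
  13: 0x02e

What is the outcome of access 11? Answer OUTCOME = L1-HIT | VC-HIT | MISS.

  [0] addr=0x26 blk=2 s=0: MISS | VC []
  [1] addr=0x29 blk=2 s=0: L1-HIT | VC []
  [2] addr=0x28 blk=2 s=0: L1-HIT | VC []
  [3] addr=0x6a blk=6 s=0: MISS | VC [2]
  [4] addr=0x26 blk=2 s=0: VC-HIT | VC [6]
  [5] addr=0x2b blk=2 s=0: L1-HIT | VC [6]
  [6] addr=0x29 blk=2 s=0: L1-HIT | VC [6]
  [7] addr=0x6a blk=6 s=0: VC-HIT | VC [2]
  [8] addr=0x27 blk=2 s=0: VC-HIT | VC [6]
  [9] addr=0x2d blk=2 s=0: L1-HIT | VC [6]
  [10] addr=0x29 blk=2 s=0: L1-HIT | VC [6]
  [11] addr=0x47 blk=4 s=0: MISS | VC [6, 2]
  [12] addr=0x60 blk=6 s=0: VC-HIT | VC [4, 2]
  [13] addr=0x2e blk=2 s=0: VC-HIT | VC [4, 6]

OUTCOME = MISS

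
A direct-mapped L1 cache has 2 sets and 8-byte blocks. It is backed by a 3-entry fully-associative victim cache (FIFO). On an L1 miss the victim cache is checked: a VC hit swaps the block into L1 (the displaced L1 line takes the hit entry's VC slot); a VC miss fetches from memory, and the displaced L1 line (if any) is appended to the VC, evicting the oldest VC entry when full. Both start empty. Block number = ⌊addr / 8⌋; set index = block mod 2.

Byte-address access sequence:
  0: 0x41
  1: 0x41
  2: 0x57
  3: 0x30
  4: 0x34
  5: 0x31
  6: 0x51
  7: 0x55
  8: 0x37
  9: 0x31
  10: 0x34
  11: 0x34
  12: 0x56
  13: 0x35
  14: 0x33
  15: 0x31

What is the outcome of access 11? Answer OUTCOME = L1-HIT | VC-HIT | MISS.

OUTCOME = L1-HIT

  [0] addr=0x41 blk=8 s=0: MISS | VC []
  [1] addr=0x41 blk=8 s=0: L1-HIT | VC []
  [2] addr=0x57 blk=10 s=0: MISS | VC [8]
  [3] addr=0x30 blk=6 s=0: MISS | VC [8, 10]
  [4] addr=0x34 blk=6 s=0: L1-HIT | VC [8, 10]
  [5] addr=0x31 blk=6 s=0: L1-HIT | VC [8, 10]
  [6] addr=0x51 blk=10 s=0: VC-HIT | VC [8, 6]
  [7] addr=0x55 blk=10 s=0: L1-HIT | VC [8, 6]
  [8] addr=0x37 blk=6 s=0: VC-HIT | VC [8, 10]
  [9] addr=0x31 blk=6 s=0: L1-HIT | VC [8, 10]
  [10] addr=0x34 blk=6 s=0: L1-HIT | VC [8, 10]
  [11] addr=0x34 blk=6 s=0: L1-HIT | VC [8, 10]
  [12] addr=0x56 blk=10 s=0: VC-HIT | VC [8, 6]
  [13] addr=0x35 blk=6 s=0: VC-HIT | VC [8, 10]
  [14] addr=0x33 blk=6 s=0: L1-HIT | VC [8, 10]
  [15] addr=0x31 blk=6 s=0: L1-HIT | VC [8, 10]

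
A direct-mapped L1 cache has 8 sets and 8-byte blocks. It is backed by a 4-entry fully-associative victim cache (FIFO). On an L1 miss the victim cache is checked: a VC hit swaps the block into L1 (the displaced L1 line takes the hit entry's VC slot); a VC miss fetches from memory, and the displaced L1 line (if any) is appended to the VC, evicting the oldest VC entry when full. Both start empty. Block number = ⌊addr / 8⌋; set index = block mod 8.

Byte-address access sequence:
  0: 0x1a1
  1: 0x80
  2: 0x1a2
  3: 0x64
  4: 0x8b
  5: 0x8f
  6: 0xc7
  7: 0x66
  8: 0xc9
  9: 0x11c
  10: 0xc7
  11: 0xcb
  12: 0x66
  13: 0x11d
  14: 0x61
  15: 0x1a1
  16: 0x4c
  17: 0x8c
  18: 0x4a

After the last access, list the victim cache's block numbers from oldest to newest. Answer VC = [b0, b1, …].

VC = [12, 16, 17, 25]

#0 0x1a1→b52/s4 MISS; vc=[]
#1 0x80→b16/s0 MISS; vc=[]
#2 0x1a2→b52/s4 L1-HIT; vc=[]
#3 0x64→b12/s4 MISS; vc=[52]
#4 0x8b→b17/s1 MISS; vc=[52]
#5 0x8f→b17/s1 L1-HIT; vc=[52]
#6 0xc7→b24/s0 MISS; vc=[52,16]
#7 0x66→b12/s4 L1-HIT; vc=[52,16]
#8 0xc9→b25/s1 MISS; vc=[52,16,17]
#9 0x11c→b35/s3 MISS; vc=[52,16,17]
#10 0xc7→b24/s0 L1-HIT; vc=[52,16,17]
#11 0xcb→b25/s1 L1-HIT; vc=[52,16,17]
#12 0x66→b12/s4 L1-HIT; vc=[52,16,17]
#13 0x11d→b35/s3 L1-HIT; vc=[52,16,17]
#14 0x61→b12/s4 L1-HIT; vc=[52,16,17]
#15 0x1a1→b52/s4 VC-HIT; vc=[12,16,17]
#16 0x4c→b9/s1 MISS; vc=[12,16,17,25]
#17 0x8c→b17/s1 VC-HIT; vc=[12,16,9,25]
#18 0x4a→b9/s1 VC-HIT; vc=[12,16,17,25]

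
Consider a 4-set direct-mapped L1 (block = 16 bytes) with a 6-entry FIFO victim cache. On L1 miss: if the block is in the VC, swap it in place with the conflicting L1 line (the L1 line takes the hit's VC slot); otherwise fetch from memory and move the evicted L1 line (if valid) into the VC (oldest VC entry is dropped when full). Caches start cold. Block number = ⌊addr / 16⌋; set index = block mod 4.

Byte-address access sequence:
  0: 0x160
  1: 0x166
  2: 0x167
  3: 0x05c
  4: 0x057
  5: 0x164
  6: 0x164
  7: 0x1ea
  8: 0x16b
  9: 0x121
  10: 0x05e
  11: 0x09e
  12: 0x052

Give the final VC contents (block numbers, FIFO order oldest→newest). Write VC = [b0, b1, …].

VC = [30, 22, 9]

0: 0x160 (blk 22, set 2) → MISS  vc=[]
1: 0x166 (blk 22, set 2) → L1-HIT  vc=[]
2: 0x167 (blk 22, set 2) → L1-HIT  vc=[]
3: 0x5c (blk 5, set 1) → MISS  vc=[]
4: 0x57 (blk 5, set 1) → L1-HIT  vc=[]
5: 0x164 (blk 22, set 2) → L1-HIT  vc=[]
6: 0x164 (blk 22, set 2) → L1-HIT  vc=[]
7: 0x1ea (blk 30, set 2) → MISS  vc=[22]
8: 0x16b (blk 22, set 2) → VC-HIT  vc=[30]
9: 0x121 (blk 18, set 2) → MISS  vc=[30, 22]
10: 0x5e (blk 5, set 1) → L1-HIT  vc=[30, 22]
11: 0x9e (blk 9, set 1) → MISS  vc=[30, 22, 5]
12: 0x52 (blk 5, set 1) → VC-HIT  vc=[30, 22, 9]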